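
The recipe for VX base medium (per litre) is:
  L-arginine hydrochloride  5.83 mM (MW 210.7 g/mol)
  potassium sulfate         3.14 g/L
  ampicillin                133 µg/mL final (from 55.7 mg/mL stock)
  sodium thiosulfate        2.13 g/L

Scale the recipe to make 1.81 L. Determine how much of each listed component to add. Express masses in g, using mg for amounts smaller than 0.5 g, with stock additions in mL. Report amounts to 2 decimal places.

Scale factor relative to 1 L: 1.81.
L-arginine hydrochloride: 5.83 mmol/L × 210.7 g/mol × 1.81 L ÷ 1000 = 2.22 g
potassium sulfate: 3.14 g/L × 1.81 L = 5.68 g
ampicillin: V = C2·V2/C1 = 133 µg/mL × 1810 mL ÷ 55700 µg/mL = 4.32 mL
sodium thiosulfate: 2.13 g/L × 1.81 L = 3.86 g

L-arginine hydrochloride 2.22 g; potassium sulfate 5.68 g; ampicillin 4.32 mL; sodium thiosulfate 3.86 g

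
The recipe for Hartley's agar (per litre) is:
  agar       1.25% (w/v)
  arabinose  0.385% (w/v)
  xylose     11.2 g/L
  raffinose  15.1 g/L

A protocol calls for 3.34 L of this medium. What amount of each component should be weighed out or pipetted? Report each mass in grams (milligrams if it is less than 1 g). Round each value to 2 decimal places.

agar 41.75 g; arabinose 12.86 g; xylose 37.41 g; raffinose 50.43 g

Working volume: 3.34 L.
agar: 1.25% w/v = 12.5 g/L → 12.5 × 3.34 L = 41.75 g
arabinose: 0.385 g per 100 mL × 3340 mL ÷ 100 = 12.86 g
xylose: 11.2 g/L × 3.34 L = 37.41 g
raffinose: 15.1 g/L × 3.34 L = 50.43 g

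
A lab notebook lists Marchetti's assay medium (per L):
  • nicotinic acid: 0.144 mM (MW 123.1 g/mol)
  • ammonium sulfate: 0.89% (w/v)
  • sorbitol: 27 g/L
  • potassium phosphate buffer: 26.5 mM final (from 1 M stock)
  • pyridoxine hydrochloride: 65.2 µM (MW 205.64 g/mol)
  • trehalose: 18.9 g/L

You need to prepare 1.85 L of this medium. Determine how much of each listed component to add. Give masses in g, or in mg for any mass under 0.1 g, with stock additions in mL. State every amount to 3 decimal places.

Scale factor relative to 1 L: 1.85.
nicotinic acid: 0.144 mmol/L × 123.1 mg/mmol × 1.85 L = 32.794 mg
ammonium sulfate: 0.89% w/v = 8.9 g/L → 8.9 × 1.85 L = 16.465 g
sorbitol: 27 g/L × 1.85 L = 49.950 g
potassium phosphate buffer: V = C2·V2/C1 = 26.5 mM × 1850 mL ÷ 1000 mM = 49.025 mL
pyridoxine hydrochloride: 65.2 µmol/L × 205.64 g/mol × 1.85 L ÷ 1000 = 24.804 mg
trehalose: 18.9 g/L × 1.85 L = 34.965 g

nicotinic acid 32.794 mg; ammonium sulfate 16.465 g; sorbitol 49.950 g; potassium phosphate buffer 49.025 mL; pyridoxine hydrochloride 24.804 mg; trehalose 34.965 g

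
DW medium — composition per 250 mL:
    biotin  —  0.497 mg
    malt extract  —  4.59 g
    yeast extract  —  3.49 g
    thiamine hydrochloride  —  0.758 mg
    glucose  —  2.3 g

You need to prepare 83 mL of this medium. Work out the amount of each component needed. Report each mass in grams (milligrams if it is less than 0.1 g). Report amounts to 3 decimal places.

biotin 0.165 mg; malt extract 1.524 g; yeast extract 1.159 g; thiamine hydrochloride 0.252 mg; glucose 0.764 g

Scale factor = 83 mL / 250 mL = 0.332.
biotin: 0.497 mg × (83 mL / 250 mL) = 0.165 mg
malt extract: 4.59 g × (83 mL / 250 mL) = 1.524 g
yeast extract: 3.49 g × (83 mL / 250 mL) = 1.159 g
thiamine hydrochloride: 0.758 mg × (83 mL / 250 mL) = 0.252 mg
glucose: 2.3 g × (83 mL / 250 mL) = 0.764 g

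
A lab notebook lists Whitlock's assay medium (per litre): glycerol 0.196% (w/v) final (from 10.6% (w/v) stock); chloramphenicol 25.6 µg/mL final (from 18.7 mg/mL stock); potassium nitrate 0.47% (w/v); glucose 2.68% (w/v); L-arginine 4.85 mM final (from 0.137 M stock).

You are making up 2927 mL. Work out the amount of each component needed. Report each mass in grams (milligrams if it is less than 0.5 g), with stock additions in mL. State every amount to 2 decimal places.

glycerol 54.12 mL; chloramphenicol 4.01 mL; potassium nitrate 13.76 g; glucose 78.44 g; L-arginine 103.62 mL

Scale factor relative to 1 L: 2.927.
glycerol: V = C2·V2/C1 = 0.196% ÷ 10.6% × 2927 mL = 54.12 mL
chloramphenicol: dilute stock: 25.6 µg/mL × 2927 mL ÷ 18700 µg/mL = 4.01 mL
potassium nitrate: 0.47% w/v = 4.7 g/L → 4.7 × 2.927 L = 13.76 g
glucose: 2.68 g per 100 mL × 2927 mL ÷ 100 = 78.44 g
L-arginine: C1V1 = C2V2 → 4.85 mM × 2927 mL ÷ 137 mM = 103.62 mL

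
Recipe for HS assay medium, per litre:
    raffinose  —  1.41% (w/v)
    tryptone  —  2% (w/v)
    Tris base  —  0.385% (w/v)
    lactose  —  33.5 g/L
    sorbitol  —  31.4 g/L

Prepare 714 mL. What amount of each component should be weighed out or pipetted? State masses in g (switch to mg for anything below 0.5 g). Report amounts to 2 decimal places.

Scale factor relative to 1 L: 0.714.
raffinose: 1.41 g per 100 mL × 714 mL ÷ 100 = 10.07 g
tryptone: 2% w/v = 20 g/L → 20 × 0.714 L = 14.28 g
Tris base: 0.385% w/v = 3.85 g/L → 3.85 × 0.714 L = 2.75 g
lactose: 33.5 g/L × 0.714 L = 23.92 g
sorbitol: 31.4 g/L × 0.714 L = 22.42 g

raffinose 10.07 g; tryptone 14.28 g; Tris base 2.75 g; lactose 23.92 g; sorbitol 22.42 g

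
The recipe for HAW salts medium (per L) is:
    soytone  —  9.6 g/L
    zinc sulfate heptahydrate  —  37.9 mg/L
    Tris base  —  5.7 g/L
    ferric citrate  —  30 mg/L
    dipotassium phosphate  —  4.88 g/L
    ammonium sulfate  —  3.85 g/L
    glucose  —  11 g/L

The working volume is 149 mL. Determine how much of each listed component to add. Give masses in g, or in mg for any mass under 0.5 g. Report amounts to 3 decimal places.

soytone 1.430 g; zinc sulfate heptahydrate 5.647 mg; Tris base 0.849 g; ferric citrate 4.470 mg; dipotassium phosphate 0.727 g; ammonium sulfate 0.574 g; glucose 1.639 g

Working volume: 149 mL = 0.149 L.
soytone: 9.6 g/L × 0.149 L = 1.430 g
zinc sulfate heptahydrate: 37.9 mg/L × 0.149 L = 5.647 mg
Tris base: 5.7 g/L × 0.149 L = 0.849 g
ferric citrate: 30 mg/L × 0.149 L = 4.470 mg
dipotassium phosphate: 4.88 g/L × 0.149 L = 0.727 g
ammonium sulfate: 3.85 g/L × 0.149 L = 0.574 g
glucose: 11 g/L × 0.149 L = 1.639 g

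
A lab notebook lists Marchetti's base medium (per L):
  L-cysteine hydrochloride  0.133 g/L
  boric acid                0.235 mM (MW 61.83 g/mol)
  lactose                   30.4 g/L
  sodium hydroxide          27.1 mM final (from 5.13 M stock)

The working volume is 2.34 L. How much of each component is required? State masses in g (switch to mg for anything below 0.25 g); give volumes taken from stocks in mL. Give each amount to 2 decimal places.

L-cysteine hydrochloride 0.31 g; boric acid 34.00 mg; lactose 71.14 g; sodium hydroxide 12.36 mL

Scale factor relative to 1 L: 2.34.
L-cysteine hydrochloride: 0.133 g/L × 2.34 L = 0.31 g
boric acid: 0.235 mmol/L × 61.83 mg/mmol × 2.34 L = 34.00 mg
lactose: 30.4 g/L × 2.34 L = 71.14 g
sodium hydroxide: dilute stock: 27.1 mM × 2340 mL ÷ 5130 mM = 12.36 mL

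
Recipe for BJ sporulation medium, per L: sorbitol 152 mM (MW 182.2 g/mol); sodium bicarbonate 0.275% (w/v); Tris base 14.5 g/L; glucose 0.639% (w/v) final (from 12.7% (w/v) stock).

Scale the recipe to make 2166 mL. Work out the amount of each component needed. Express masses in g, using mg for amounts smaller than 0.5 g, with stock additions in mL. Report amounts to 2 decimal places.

sorbitol 59.99 g; sodium bicarbonate 5.96 g; Tris base 31.41 g; glucose 108.98 mL

Scale factor relative to 1 L: 2.166.
sorbitol: 152 mmol/L × 182.2 g/mol × 2.166 L ÷ 1000 = 59.99 g
sodium bicarbonate: 0.275 g per 100 mL × 2166 mL ÷ 100 = 5.96 g
Tris base: 14.5 g/L × 2.166 L = 31.41 g
glucose: C1V1 = C2V2 → 0.639% ÷ 12.7% × 2166 mL = 108.98 mL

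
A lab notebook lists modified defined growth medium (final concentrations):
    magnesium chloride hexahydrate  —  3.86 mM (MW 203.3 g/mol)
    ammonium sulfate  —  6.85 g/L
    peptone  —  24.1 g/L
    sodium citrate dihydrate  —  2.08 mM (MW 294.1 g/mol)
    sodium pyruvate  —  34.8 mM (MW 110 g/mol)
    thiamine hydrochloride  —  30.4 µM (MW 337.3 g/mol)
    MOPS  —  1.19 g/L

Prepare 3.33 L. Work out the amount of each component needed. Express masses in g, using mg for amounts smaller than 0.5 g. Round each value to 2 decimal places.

Scale factor relative to 1 L: 3.33.
magnesium chloride hexahydrate: 3.86 mmol/L × 203.3 g/mol × 3.33 L ÷ 1000 = 2.61 g
ammonium sulfate: 6.85 g/L × 3.33 L = 22.81 g
peptone: 24.1 g/L × 3.33 L = 80.25 g
sodium citrate dihydrate: 2.08 mmol/L × 294.1 g/mol × 3.33 L ÷ 1000 = 2.04 g
sodium pyruvate: 34.8 mmol/L × 110 g/mol × 3.33 L ÷ 1000 = 12.75 g
thiamine hydrochloride: 30.4 µmol/L × 337.3 g/mol × 3.33 L ÷ 1000 = 34.15 mg
MOPS: 1.19 g/L × 3.33 L = 3.96 g

magnesium chloride hexahydrate 2.61 g; ammonium sulfate 22.81 g; peptone 80.25 g; sodium citrate dihydrate 2.04 g; sodium pyruvate 12.75 g; thiamine hydrochloride 34.15 mg; MOPS 3.96 g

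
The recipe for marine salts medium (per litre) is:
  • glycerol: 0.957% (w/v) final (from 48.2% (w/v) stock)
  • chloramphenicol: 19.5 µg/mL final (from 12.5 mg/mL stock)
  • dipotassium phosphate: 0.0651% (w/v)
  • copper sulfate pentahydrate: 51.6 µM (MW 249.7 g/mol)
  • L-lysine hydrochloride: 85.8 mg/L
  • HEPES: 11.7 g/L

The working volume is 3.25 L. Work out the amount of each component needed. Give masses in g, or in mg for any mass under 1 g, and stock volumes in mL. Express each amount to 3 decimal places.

Working volume: 3.25 L.
glycerol: V = C2·V2/C1 = 0.957% ÷ 48.2% × 3250 mL = 64.528 mL
chloramphenicol: V = C2·V2/C1 = 19.5 µg/mL × 3250 mL ÷ 12500 µg/mL = 5.070 mL
dipotassium phosphate: 0.0651% w/v = 0.651 g/L → 0.651 × 3.25 L = 2.116 g
copper sulfate pentahydrate: 51.6 µmol/L × 249.7 g/mol × 3.25 L ÷ 1000 = 41.875 mg
L-lysine hydrochloride: 85.8 mg/L × 3.25 L = 278.850 mg
HEPES: 11.7 g/L × 3.25 L = 38.025 g

glycerol 64.528 mL; chloramphenicol 5.070 mL; dipotassium phosphate 2.116 g; copper sulfate pentahydrate 41.875 mg; L-lysine hydrochloride 278.850 mg; HEPES 38.025 g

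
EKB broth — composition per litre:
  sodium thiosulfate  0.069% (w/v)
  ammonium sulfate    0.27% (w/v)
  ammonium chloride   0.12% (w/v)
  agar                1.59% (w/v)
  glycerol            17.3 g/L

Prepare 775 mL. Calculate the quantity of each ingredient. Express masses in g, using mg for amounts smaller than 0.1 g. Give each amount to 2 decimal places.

sodium thiosulfate 0.53 g; ammonium sulfate 2.09 g; ammonium chloride 0.93 g; agar 12.32 g; glycerol 13.41 g

Target volume = 775 mL = 0.775 L.
sodium thiosulfate: 0.069% w/v = 0.69 g/L → 0.69 × 0.775 L = 0.53 g
ammonium sulfate: 0.27 g per 100 mL × 775 mL ÷ 100 = 2.09 g
ammonium chloride: 0.12 g per 100 mL × 775 mL ÷ 100 = 0.93 g
agar: 1.59 g per 100 mL × 775 mL ÷ 100 = 12.32 g
glycerol: 17.3 g/L × 0.775 L = 13.41 g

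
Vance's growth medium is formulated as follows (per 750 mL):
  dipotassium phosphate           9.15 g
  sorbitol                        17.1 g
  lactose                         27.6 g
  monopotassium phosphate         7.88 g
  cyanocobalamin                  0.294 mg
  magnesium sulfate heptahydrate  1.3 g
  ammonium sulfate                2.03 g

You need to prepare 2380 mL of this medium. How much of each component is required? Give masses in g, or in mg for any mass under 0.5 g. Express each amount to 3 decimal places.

dipotassium phosphate 29.036 g; sorbitol 54.264 g; lactose 87.584 g; monopotassium phosphate 25.006 g; cyanocobalamin 0.933 mg; magnesium sulfate heptahydrate 4.125 g; ammonium sulfate 6.442 g

Ratio of target to recipe volume: 2380 / 750 = 3.17333.
dipotassium phosphate: 9.15 g × (2380 mL / 750 mL) = 29.036 g
sorbitol: 17.1 g × (2380 mL / 750 mL) = 54.264 g
lactose: 27.6 g × (2380 mL / 750 mL) = 87.584 g
monopotassium phosphate: 7.88 g × (2380 mL / 750 mL) = 25.006 g
cyanocobalamin: 0.294 mg × (2380 mL / 750 mL) = 0.933 mg
magnesium sulfate heptahydrate: 1.3 g × (2380 mL / 750 mL) = 4.125 g
ammonium sulfate: 2.03 g × (2380 mL / 750 mL) = 6.442 g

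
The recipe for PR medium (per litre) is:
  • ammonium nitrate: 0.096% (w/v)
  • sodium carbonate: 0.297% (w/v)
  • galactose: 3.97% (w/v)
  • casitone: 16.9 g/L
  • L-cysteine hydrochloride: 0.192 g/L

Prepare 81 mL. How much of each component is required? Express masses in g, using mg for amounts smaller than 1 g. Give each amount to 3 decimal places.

Working volume: 81 mL = 0.081 L.
ammonium nitrate: 0.096% w/v = 0.96 g/L → 0.96 × 0.081 L = 0.07776 g = 77.760 mg
sodium carbonate: 0.297% w/v = 2.97 g/L → 2.97 × 0.081 L = 0.24057 g = 240.570 mg
galactose: 3.97% w/v = 39.7 g/L → 39.7 × 0.081 L = 3.216 g
casitone: 16.9 g/L × 0.081 L = 1.369 g
L-cysteine hydrochloride: 0.192 g/L × 0.081 L = 0.015552 g = 15.552 mg

ammonium nitrate 77.760 mg; sodium carbonate 240.570 mg; galactose 3.216 g; casitone 1.369 g; L-cysteine hydrochloride 15.552 mg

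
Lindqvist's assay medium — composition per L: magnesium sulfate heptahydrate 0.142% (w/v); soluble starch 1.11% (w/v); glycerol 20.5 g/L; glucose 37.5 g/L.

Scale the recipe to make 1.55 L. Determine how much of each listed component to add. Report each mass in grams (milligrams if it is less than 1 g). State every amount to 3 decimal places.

Working volume: 1.55 L.
magnesium sulfate heptahydrate: 0.142 g per 100 mL × 1550 mL ÷ 100 = 2.201 g
soluble starch: 1.11% w/v = 11.1 g/L → 11.1 × 1.55 L = 17.205 g
glycerol: 20.5 g/L × 1.55 L = 31.775 g
glucose: 37.5 g/L × 1.55 L = 58.125 g

magnesium sulfate heptahydrate 2.201 g; soluble starch 17.205 g; glycerol 31.775 g; glucose 58.125 g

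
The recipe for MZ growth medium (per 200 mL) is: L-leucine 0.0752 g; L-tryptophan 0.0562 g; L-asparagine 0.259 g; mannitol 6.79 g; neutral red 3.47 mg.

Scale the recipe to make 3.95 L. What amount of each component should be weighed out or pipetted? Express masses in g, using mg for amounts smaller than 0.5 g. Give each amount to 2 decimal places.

Scale factor = 3950 mL / 200 mL = 19.75.
L-leucine: 0.0752 g × (3950 mL / 200 mL) = 1.49 g
L-tryptophan: 0.0562 g × (3950 mL / 200 mL) = 1.11 g
L-asparagine: 0.259 g × (3950 mL / 200 mL) = 5.12 g
mannitol: 6.79 g × (3950 mL / 200 mL) = 134.10 g
neutral red: 3.47 mg × (3950 mL / 200 mL) = 68.53 mg

L-leucine 1.49 g; L-tryptophan 1.11 g; L-asparagine 5.12 g; mannitol 134.10 g; neutral red 68.53 mg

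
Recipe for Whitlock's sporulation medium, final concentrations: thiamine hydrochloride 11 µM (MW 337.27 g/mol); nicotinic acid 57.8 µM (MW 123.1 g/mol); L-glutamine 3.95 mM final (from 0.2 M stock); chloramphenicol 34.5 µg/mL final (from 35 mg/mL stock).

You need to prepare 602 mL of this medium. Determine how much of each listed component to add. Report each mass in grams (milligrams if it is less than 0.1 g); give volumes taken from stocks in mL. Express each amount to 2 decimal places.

thiamine hydrochloride 2.23 mg; nicotinic acid 4.28 mg; L-glutamine 11.89 mL; chloramphenicol 0.59 mL

Working volume: 602 mL = 0.602 L.
thiamine hydrochloride: 11 µmol/L × 337.27 g/mol × 0.602 L ÷ 1000 = 2.23 mg
nicotinic acid: 57.8 µmol/L × 123.1 g/mol × 0.602 L ÷ 1000 = 4.28 mg
L-glutamine: V = C2·V2/C1 = 3.95 mM × 602 mL ÷ 200 mM = 11.89 mL
chloramphenicol: V = C2·V2/C1 = 34.5 µg/mL × 602 mL ÷ 35000 µg/mL = 0.59 mL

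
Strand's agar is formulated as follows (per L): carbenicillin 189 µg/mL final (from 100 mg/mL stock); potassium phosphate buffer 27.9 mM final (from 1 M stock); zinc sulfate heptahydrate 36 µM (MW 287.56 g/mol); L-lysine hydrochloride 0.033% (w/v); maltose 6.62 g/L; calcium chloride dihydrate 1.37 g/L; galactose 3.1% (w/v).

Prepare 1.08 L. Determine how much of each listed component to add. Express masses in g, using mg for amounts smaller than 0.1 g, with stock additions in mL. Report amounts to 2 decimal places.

Scale factor relative to 1 L: 1.08.
carbenicillin: C1V1 = C2V2 → 189 µg/mL × 1080 mL ÷ 100000 µg/mL = 2.04 mL
potassium phosphate buffer: V = C2·V2/C1 = 27.9 mM × 1080 mL ÷ 1000 mM = 30.13 mL
zinc sulfate heptahydrate: 36 µmol/L × 287.56 g/mol × 1.08 L ÷ 1000 = 11.18 mg
L-lysine hydrochloride: 0.033 g per 100 mL × 1080 mL ÷ 100 = 0.36 g
maltose: 6.62 g/L × 1.08 L = 7.15 g
calcium chloride dihydrate: 1.37 g/L × 1.08 L = 1.48 g
galactose: 3.1 g per 100 mL × 1080 mL ÷ 100 = 33.48 g

carbenicillin 2.04 mL; potassium phosphate buffer 30.13 mL; zinc sulfate heptahydrate 11.18 mg; L-lysine hydrochloride 0.36 g; maltose 7.15 g; calcium chloride dihydrate 1.48 g; galactose 33.48 g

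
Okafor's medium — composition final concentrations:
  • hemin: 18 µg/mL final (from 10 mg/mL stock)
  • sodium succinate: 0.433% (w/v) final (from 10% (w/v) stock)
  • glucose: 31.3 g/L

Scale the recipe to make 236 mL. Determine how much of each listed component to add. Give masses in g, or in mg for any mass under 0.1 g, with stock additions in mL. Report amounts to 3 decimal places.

hemin 0.425 mL; sodium succinate 10.219 mL; glucose 7.387 g

Target volume = 236 mL = 0.236 L.
hemin: C1V1 = C2V2 → 18 µg/mL × 236 mL ÷ 10000 µg/mL = 0.425 mL
sodium succinate: C1V1 = C2V2 → 0.433% ÷ 10% × 236 mL = 10.219 mL
glucose: 31.3 g/L × 0.236 L = 7.387 g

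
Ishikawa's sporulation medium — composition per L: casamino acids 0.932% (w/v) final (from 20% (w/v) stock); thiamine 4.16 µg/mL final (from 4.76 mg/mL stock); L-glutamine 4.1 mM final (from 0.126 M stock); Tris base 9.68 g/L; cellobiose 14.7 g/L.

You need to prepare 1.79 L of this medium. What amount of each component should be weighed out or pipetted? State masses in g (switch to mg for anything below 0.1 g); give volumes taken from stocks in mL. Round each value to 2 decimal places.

casamino acids 83.41 mL; thiamine 1.56 mL; L-glutamine 58.25 mL; Tris base 17.33 g; cellobiose 26.31 g

Scale factor relative to 1 L: 1.79.
casamino acids: C1V1 = C2V2 → 0.932% ÷ 20% × 1790 mL = 83.41 mL
thiamine: C1V1 = C2V2 → 4.16 µg/mL × 1790 mL ÷ 4760 µg/mL = 1.56 mL
L-glutamine: V = C2·V2/C1 = 4.1 mM × 1790 mL ÷ 126 mM = 58.25 mL
Tris base: 9.68 g/L × 1.79 L = 17.33 g
cellobiose: 14.7 g/L × 1.79 L = 26.31 g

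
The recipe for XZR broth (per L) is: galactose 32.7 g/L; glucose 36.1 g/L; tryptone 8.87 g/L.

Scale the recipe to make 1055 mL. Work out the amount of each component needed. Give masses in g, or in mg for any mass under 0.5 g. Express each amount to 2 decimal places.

galactose 34.50 g; glucose 38.09 g; tryptone 9.36 g

Working volume: 1055 mL = 1.055 L.
galactose: 32.7 g/L × 1.055 L = 34.50 g
glucose: 36.1 g/L × 1.055 L = 38.09 g
tryptone: 8.87 g/L × 1.055 L = 9.36 g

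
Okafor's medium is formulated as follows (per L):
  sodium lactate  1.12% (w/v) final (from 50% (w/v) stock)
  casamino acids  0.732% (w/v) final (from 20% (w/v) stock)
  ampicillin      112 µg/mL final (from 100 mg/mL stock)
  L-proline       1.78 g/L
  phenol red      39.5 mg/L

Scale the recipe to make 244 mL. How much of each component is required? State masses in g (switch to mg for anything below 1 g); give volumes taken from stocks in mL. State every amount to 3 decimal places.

Scale factor relative to 1 L: 0.244.
sodium lactate: V = C2·V2/C1 = 1.12% ÷ 50% × 244 mL = 5.466 mL
casamino acids: C1V1 = C2V2 → 0.732% ÷ 20% × 244 mL = 8.930 mL
ampicillin: C1V1 = C2V2 → 112 µg/mL × 244 mL ÷ 100000 µg/mL = 0.273 mL
L-proline: 1.78 g/L × 0.244 L = 0.43432 g = 434.320 mg
phenol red: 39.5 mg/L × 0.244 L = 9.638 mg

sodium lactate 5.466 mL; casamino acids 8.930 mL; ampicillin 0.273 mL; L-proline 434.320 mg; phenol red 9.638 mg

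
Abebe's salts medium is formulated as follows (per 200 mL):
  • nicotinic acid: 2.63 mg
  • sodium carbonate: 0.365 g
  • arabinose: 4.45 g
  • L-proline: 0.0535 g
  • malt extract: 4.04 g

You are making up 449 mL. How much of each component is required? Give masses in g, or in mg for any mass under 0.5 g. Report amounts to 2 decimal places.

Scale factor = 449 mL / 200 mL = 2.245.
nicotinic acid: 2.63 mg × (449 mL / 200 mL) = 5.90 mg
sodium carbonate: 0.365 g × (449 mL / 200 mL) = 0.82 g
arabinose: 4.45 g × (449 mL / 200 mL) = 9.99 g
L-proline: 0.0535 g × (449 mL / 200 mL) = 0.120108 g = 120.11 mg
malt extract: 4.04 g × (449 mL / 200 mL) = 9.07 g

nicotinic acid 5.90 mg; sodium carbonate 0.82 g; arabinose 9.99 g; L-proline 120.11 mg; malt extract 9.07 g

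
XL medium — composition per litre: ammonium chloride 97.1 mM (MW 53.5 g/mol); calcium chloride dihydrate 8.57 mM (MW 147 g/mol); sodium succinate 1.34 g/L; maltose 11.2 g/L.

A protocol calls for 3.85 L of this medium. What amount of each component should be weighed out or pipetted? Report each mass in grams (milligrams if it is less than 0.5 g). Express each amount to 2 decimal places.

ammonium chloride 20.00 g; calcium chloride dihydrate 4.85 g; sodium succinate 5.16 g; maltose 43.12 g

Scale factor relative to 1 L: 3.85.
ammonium chloride: 97.1 mmol/L × 53.5 g/mol × 3.85 L ÷ 1000 = 20.00 g
calcium chloride dihydrate: 8.57 mmol/L × 147 g/mol × 3.85 L ÷ 1000 = 4.85 g
sodium succinate: 1.34 g/L × 3.85 L = 5.16 g
maltose: 11.2 g/L × 3.85 L = 43.12 g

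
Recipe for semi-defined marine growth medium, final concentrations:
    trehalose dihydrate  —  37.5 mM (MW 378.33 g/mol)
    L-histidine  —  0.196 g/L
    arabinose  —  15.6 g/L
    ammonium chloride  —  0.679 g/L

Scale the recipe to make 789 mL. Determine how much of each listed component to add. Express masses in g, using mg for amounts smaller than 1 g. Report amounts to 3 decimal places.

trehalose dihydrate 11.194 g; L-histidine 154.644 mg; arabinose 12.308 g; ammonium chloride 535.731 mg

Working volume: 789 mL = 0.789 L.
trehalose dihydrate: 37.5 mmol/L × 378.33 g/mol × 0.789 L ÷ 1000 = 11.194 g
L-histidine: 0.196 g/L × 0.789 L = 0.154644 g = 154.644 mg
arabinose: 15.6 g/L × 0.789 L = 12.308 g
ammonium chloride: 0.679 g/L × 0.789 L = 0.535731 g = 535.731 mg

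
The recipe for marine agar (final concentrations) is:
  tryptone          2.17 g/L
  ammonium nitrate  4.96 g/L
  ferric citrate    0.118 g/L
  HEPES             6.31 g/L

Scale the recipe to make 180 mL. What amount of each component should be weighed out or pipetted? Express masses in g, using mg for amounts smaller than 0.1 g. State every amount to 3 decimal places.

Scale factor relative to 1 L: 0.18.
tryptone: 2.17 g/L × 0.18 L = 0.391 g
ammonium nitrate: 4.96 g/L × 0.18 L = 0.893 g
ferric citrate: 0.118 g/L × 0.18 L = 0.02124 g = 21.240 mg
HEPES: 6.31 g/L × 0.18 L = 1.136 g

tryptone 0.391 g; ammonium nitrate 0.893 g; ferric citrate 21.240 mg; HEPES 1.136 g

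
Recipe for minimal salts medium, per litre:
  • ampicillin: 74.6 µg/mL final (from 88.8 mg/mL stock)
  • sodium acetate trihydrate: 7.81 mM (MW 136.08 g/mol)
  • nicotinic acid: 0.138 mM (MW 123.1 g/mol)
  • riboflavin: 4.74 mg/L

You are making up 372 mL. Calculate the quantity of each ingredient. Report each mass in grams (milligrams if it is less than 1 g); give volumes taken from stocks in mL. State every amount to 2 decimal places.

Scale factor relative to 1 L: 0.372.
ampicillin: C1V1 = C2V2 → 74.6 µg/mL × 372 mL ÷ 88800 µg/mL = 0.31 mL
sodium acetate trihydrate: 7.81 mmol/L × 136.08 mg/mmol × 0.372 L = 395.36 mg
nicotinic acid: 0.138 mmol/L × 123.1 mg/mmol × 0.372 L = 6.32 mg
riboflavin: 4.74 mg/L × 0.372 L = 1.76 mg

ampicillin 0.31 mL; sodium acetate trihydrate 395.36 mg; nicotinic acid 6.32 mg; riboflavin 1.76 mg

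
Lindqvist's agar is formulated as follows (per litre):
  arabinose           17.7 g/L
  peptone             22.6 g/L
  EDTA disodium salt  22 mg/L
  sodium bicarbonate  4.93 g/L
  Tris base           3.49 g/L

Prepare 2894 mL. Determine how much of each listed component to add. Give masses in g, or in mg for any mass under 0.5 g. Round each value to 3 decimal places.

arabinose 51.224 g; peptone 65.404 g; EDTA disodium salt 63.668 mg; sodium bicarbonate 14.267 g; Tris base 10.100 g

Scale factor relative to 1 L: 2.894.
arabinose: 17.7 g/L × 2.894 L = 51.224 g
peptone: 22.6 g/L × 2.894 L = 65.404 g
EDTA disodium salt: 22 mg/L × 2.894 L = 63.668 mg
sodium bicarbonate: 4.93 g/L × 2.894 L = 14.267 g
Tris base: 3.49 g/L × 2.894 L = 10.100 g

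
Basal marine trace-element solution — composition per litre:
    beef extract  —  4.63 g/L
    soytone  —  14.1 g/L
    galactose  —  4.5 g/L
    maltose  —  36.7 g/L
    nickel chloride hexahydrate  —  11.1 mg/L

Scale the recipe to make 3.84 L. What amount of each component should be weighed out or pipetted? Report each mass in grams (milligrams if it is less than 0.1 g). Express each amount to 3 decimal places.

beef extract 17.779 g; soytone 54.144 g; galactose 17.280 g; maltose 140.928 g; nickel chloride hexahydrate 42.624 mg

Scale factor relative to 1 L: 3.84.
beef extract: 4.63 g/L × 3.84 L = 17.779 g
soytone: 14.1 g/L × 3.84 L = 54.144 g
galactose: 4.5 g/L × 3.84 L = 17.280 g
maltose: 36.7 g/L × 3.84 L = 140.928 g
nickel chloride hexahydrate: 11.1 mg/L × 3.84 L = 42.624 mg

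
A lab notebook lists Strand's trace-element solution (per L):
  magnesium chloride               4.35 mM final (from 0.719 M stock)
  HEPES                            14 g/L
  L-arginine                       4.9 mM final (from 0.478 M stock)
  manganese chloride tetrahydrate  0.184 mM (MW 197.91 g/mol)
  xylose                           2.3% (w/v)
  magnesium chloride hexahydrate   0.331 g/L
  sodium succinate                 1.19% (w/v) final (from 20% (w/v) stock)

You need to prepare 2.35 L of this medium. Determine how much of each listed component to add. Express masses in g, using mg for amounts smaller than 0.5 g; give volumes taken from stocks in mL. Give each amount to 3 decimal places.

Scale factor relative to 1 L: 2.35.
magnesium chloride: C1V1 = C2V2 → 4.35 mM × 2350 mL ÷ 719 mM = 14.218 mL
HEPES: 14 g/L × 2.35 L = 32.900 g
L-arginine: C1V1 = C2V2 → 4.9 mM × 2350 mL ÷ 478 mM = 24.090 mL
manganese chloride tetrahydrate: 0.184 mmol/L × 197.91 mg/mmol × 2.35 L = 85.576 mg
xylose: 2.3% w/v = 23 g/L → 23 × 2.35 L = 54.050 g
magnesium chloride hexahydrate: 0.331 g/L × 2.35 L = 0.778 g
sodium succinate: C1V1 = C2V2 → 1.19% ÷ 20% × 2350 mL = 139.825 mL

magnesium chloride 14.218 mL; HEPES 32.900 g; L-arginine 24.090 mL; manganese chloride tetrahydrate 85.576 mg; xylose 54.050 g; magnesium chloride hexahydrate 0.778 g; sodium succinate 139.825 mL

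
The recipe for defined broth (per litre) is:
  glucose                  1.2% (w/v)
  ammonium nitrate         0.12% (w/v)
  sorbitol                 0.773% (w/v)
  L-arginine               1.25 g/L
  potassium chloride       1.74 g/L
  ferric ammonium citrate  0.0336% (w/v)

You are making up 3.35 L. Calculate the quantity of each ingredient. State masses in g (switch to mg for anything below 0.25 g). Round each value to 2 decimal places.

glucose 40.20 g; ammonium nitrate 4.02 g; sorbitol 25.90 g; L-arginine 4.19 g; potassium chloride 5.83 g; ferric ammonium citrate 1.13 g

Scale factor relative to 1 L: 3.35.
glucose: 1.2% w/v = 12 g/L → 12 × 3.35 L = 40.20 g
ammonium nitrate: 0.12% w/v = 1.2 g/L → 1.2 × 3.35 L = 4.02 g
sorbitol: 0.773 g per 100 mL × 3350 mL ÷ 100 = 25.90 g
L-arginine: 1.25 g/L × 3.35 L = 4.19 g
potassium chloride: 1.74 g/L × 3.35 L = 5.83 g
ferric ammonium citrate: 0.0336 g per 100 mL × 3350 mL ÷ 100 = 1.13 g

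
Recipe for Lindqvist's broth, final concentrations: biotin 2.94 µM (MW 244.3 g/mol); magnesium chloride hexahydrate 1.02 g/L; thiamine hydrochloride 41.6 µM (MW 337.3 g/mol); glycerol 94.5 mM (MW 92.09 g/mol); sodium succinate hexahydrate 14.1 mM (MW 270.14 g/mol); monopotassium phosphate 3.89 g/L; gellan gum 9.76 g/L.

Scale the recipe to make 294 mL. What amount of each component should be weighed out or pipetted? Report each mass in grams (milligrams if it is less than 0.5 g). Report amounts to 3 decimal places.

Scale factor relative to 1 L: 0.294.
biotin: 2.94 µmol/L × 244.3 g/mol × 0.294 L ÷ 1000 = 0.211 mg
magnesium chloride hexahydrate: 1.02 g/L × 0.294 L = 0.29988 g = 299.880 mg
thiamine hydrochloride: 41.6 µmol/L × 337.3 g/mol × 0.294 L ÷ 1000 = 4.125 mg
glycerol: 94.5 mmol/L × 92.09 g/mol × 0.294 L ÷ 1000 = 2.559 g
sodium succinate hexahydrate: 14.1 mmol/L × 270.14 g/mol × 0.294 L ÷ 1000 = 1.120 g
monopotassium phosphate: 3.89 g/L × 0.294 L = 1.144 g
gellan gum: 9.76 g/L × 0.294 L = 2.869 g

biotin 0.211 mg; magnesium chloride hexahydrate 299.880 mg; thiamine hydrochloride 4.125 mg; glycerol 2.559 g; sodium succinate hexahydrate 1.120 g; monopotassium phosphate 1.144 g; gellan gum 2.869 g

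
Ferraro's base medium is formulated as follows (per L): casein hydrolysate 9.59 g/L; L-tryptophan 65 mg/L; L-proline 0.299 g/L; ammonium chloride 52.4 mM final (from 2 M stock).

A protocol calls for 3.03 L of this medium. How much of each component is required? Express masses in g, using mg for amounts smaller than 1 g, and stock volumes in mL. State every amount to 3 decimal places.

casein hydrolysate 29.058 g; L-tryptophan 196.950 mg; L-proline 905.970 mg; ammonium chloride 79.386 mL

Scale factor relative to 1 L: 3.03.
casein hydrolysate: 9.59 g/L × 3.03 L = 29.058 g
L-tryptophan: 65 mg/L × 3.03 L = 196.950 mg
L-proline: 0.299 g/L × 3.03 L = 0.90597 g = 905.970 mg
ammonium chloride: C1V1 = C2V2 → 52.4 mM × 3030 mL ÷ 2000 mM = 79.386 mL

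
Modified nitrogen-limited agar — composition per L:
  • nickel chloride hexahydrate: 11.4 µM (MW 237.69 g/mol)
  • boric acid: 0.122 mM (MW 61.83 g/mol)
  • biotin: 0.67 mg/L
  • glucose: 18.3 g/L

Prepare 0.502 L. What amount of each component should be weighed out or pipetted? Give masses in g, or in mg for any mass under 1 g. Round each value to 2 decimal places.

nickel chloride hexahydrate 1.36 mg; boric acid 3.79 mg; biotin 0.34 mg; glucose 9.19 g

Working volume: 0.502 L.
nickel chloride hexahydrate: 11.4 µmol/L × 237.69 g/mol × 0.502 L ÷ 1000 = 1.36 mg
boric acid: 0.122 mmol/L × 61.83 mg/mmol × 0.502 L = 3.79 mg
biotin: 0.67 mg/L × 0.502 L = 0.34 mg
glucose: 18.3 g/L × 0.502 L = 9.19 g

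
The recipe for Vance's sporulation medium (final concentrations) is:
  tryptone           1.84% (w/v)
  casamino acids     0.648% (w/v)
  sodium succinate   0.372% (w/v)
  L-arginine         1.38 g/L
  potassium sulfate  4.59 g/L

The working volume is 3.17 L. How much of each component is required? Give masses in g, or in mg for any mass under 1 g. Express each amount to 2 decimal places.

tryptone 58.33 g; casamino acids 20.54 g; sodium succinate 11.79 g; L-arginine 4.37 g; potassium sulfate 14.55 g

Scale factor relative to 1 L: 3.17.
tryptone: 1.84% w/v = 18.4 g/L → 18.4 × 3.17 L = 58.33 g
casamino acids: 0.648% w/v = 6.48 g/L → 6.48 × 3.17 L = 20.54 g
sodium succinate: 0.372 g per 100 mL × 3170 mL ÷ 100 = 11.79 g
L-arginine: 1.38 g/L × 3.17 L = 4.37 g
potassium sulfate: 4.59 g/L × 3.17 L = 14.55 g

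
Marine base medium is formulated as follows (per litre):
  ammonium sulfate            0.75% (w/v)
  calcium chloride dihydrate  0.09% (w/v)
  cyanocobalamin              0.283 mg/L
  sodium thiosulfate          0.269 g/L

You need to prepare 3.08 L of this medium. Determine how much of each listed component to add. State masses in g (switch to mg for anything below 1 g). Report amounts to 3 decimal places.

Working volume: 3.08 L.
ammonium sulfate: 0.75 g per 100 mL × 3080 mL ÷ 100 = 23.100 g
calcium chloride dihydrate: 0.09% w/v = 0.9 g/L → 0.9 × 3.08 L = 2.772 g
cyanocobalamin: 0.283 mg/L × 3.08 L = 0.872 mg
sodium thiosulfate: 0.269 g/L × 3.08 L = 0.82852 g = 828.520 mg

ammonium sulfate 23.100 g; calcium chloride dihydrate 2.772 g; cyanocobalamin 0.872 mg; sodium thiosulfate 828.520 mg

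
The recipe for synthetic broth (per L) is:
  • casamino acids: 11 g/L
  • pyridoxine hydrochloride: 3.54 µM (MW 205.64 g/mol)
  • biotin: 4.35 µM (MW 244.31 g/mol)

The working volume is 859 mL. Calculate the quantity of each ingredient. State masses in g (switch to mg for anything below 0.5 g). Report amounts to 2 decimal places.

Target volume = 859 mL = 0.859 L.
casamino acids: 11 g/L × 0.859 L = 9.45 g
pyridoxine hydrochloride: 3.54 µmol/L × 205.64 g/mol × 0.859 L ÷ 1000 = 0.63 mg
biotin: 4.35 µmol/L × 244.31 g/mol × 0.859 L ÷ 1000 = 0.91 mg

casamino acids 9.45 g; pyridoxine hydrochloride 0.63 mg; biotin 0.91 mg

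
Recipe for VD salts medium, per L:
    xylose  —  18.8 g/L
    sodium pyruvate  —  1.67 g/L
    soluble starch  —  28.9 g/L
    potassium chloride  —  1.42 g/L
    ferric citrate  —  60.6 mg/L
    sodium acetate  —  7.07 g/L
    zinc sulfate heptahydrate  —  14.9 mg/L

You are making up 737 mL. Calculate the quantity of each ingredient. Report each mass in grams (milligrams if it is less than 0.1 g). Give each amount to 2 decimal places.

Working volume: 737 mL = 0.737 L.
xylose: 18.8 g/L × 0.737 L = 13.86 g
sodium pyruvate: 1.67 g/L × 0.737 L = 1.23 g
soluble starch: 28.9 g/L × 0.737 L = 21.30 g
potassium chloride: 1.42 g/L × 0.737 L = 1.05 g
ferric citrate: 60.6 mg/L × 0.737 L = 44.66 mg
sodium acetate: 7.07 g/L × 0.737 L = 5.21 g
zinc sulfate heptahydrate: 14.9 mg/L × 0.737 L = 10.98 mg

xylose 13.86 g; sodium pyruvate 1.23 g; soluble starch 21.30 g; potassium chloride 1.05 g; ferric citrate 44.66 mg; sodium acetate 5.21 g; zinc sulfate heptahydrate 10.98 mg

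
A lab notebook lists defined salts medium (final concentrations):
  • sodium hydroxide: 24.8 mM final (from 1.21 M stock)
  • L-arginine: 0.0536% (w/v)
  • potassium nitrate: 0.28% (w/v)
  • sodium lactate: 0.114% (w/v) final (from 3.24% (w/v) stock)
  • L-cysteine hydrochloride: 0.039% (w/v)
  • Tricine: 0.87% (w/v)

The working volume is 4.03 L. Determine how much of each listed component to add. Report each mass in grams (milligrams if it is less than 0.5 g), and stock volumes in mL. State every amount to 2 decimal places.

Scale factor relative to 1 L: 4.03.
sodium hydroxide: V = C2·V2/C1 = 24.8 mM × 4030 mL ÷ 1210 mM = 82.60 mL
L-arginine: 0.0536% w/v = 0.536 g/L → 0.536 × 4.03 L = 2.16 g
potassium nitrate: 0.28% w/v = 2.8 g/L → 2.8 × 4.03 L = 11.28 g
sodium lactate: C1V1 = C2V2 → 0.114% ÷ 3.24% × 4030 mL = 141.80 mL
L-cysteine hydrochloride: 0.039% w/v = 0.39 g/L → 0.39 × 4.03 L = 1.57 g
Tricine: 0.87% w/v = 8.7 g/L → 8.7 × 4.03 L = 35.06 g

sodium hydroxide 82.60 mL; L-arginine 2.16 g; potassium nitrate 11.28 g; sodium lactate 141.80 mL; L-cysteine hydrochloride 1.57 g; Tricine 35.06 g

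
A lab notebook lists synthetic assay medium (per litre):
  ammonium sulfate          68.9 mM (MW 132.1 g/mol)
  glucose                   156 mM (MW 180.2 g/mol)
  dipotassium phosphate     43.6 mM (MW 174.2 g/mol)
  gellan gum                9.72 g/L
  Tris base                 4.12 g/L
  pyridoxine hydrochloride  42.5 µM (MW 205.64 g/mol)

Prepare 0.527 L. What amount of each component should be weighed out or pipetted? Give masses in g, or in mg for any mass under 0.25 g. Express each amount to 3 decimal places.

ammonium sulfate 4.797 g; glucose 14.815 g; dipotassium phosphate 4.003 g; gellan gum 5.122 g; Tris base 2.171 g; pyridoxine hydrochloride 4.606 mg

Scale factor relative to 1 L: 0.527.
ammonium sulfate: 68.9 mmol/L × 132.1 g/mol × 0.527 L ÷ 1000 = 4.797 g
glucose: 156 mmol/L × 180.2 g/mol × 0.527 L ÷ 1000 = 14.815 g
dipotassium phosphate: 43.6 mmol/L × 174.2 g/mol × 0.527 L ÷ 1000 = 4.003 g
gellan gum: 9.72 g/L × 0.527 L = 5.122 g
Tris base: 4.12 g/L × 0.527 L = 2.171 g
pyridoxine hydrochloride: 42.5 µmol/L × 205.64 g/mol × 0.527 L ÷ 1000 = 4.606 mg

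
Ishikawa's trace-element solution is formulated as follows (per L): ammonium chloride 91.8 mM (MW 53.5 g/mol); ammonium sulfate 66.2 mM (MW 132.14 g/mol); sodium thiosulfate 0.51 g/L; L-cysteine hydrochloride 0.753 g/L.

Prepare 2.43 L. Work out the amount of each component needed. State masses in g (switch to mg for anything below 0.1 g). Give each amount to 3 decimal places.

Scale factor relative to 1 L: 2.43.
ammonium chloride: 91.8 mmol/L × 53.5 g/mol × 2.43 L ÷ 1000 = 11.934 g
ammonium sulfate: 66.2 mmol/L × 132.14 g/mol × 2.43 L ÷ 1000 = 21.257 g
sodium thiosulfate: 0.51 g/L × 2.43 L = 1.239 g
L-cysteine hydrochloride: 0.753 g/L × 2.43 L = 1.830 g

ammonium chloride 11.934 g; ammonium sulfate 21.257 g; sodium thiosulfate 1.239 g; L-cysteine hydrochloride 1.830 g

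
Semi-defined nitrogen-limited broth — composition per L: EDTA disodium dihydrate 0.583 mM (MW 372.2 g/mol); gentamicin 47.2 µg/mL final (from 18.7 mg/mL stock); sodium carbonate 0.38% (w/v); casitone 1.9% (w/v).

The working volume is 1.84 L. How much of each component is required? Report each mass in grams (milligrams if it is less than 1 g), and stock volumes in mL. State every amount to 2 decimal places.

Scale factor relative to 1 L: 1.84.
EDTA disodium dihydrate: 0.583 mmol/L × 372.2 mg/mmol × 1.84 L = 399.27 mg
gentamicin: dilute stock: 47.2 µg/mL × 1840 mL ÷ 18700 µg/mL = 4.64 mL
sodium carbonate: 0.38 g per 100 mL × 1840 mL ÷ 100 = 6.99 g
casitone: 1.9% w/v = 19 g/L → 19 × 1.84 L = 34.96 g

EDTA disodium dihydrate 399.27 mg; gentamicin 4.64 mL; sodium carbonate 6.99 g; casitone 34.96 g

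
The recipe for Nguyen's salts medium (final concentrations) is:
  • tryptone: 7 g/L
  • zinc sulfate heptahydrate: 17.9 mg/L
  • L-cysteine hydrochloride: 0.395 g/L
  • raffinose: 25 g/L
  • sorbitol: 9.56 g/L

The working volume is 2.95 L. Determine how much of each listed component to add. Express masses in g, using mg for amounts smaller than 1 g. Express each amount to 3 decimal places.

Scale factor relative to 1 L: 2.95.
tryptone: 7 g/L × 2.95 L = 20.650 g
zinc sulfate heptahydrate: 17.9 mg/L × 2.95 L = 52.805 mg
L-cysteine hydrochloride: 0.395 g/L × 2.95 L = 1.165 g
raffinose: 25 g/L × 2.95 L = 73.750 g
sorbitol: 9.56 g/L × 2.95 L = 28.202 g

tryptone 20.650 g; zinc sulfate heptahydrate 52.805 mg; L-cysteine hydrochloride 1.165 g; raffinose 73.750 g; sorbitol 28.202 g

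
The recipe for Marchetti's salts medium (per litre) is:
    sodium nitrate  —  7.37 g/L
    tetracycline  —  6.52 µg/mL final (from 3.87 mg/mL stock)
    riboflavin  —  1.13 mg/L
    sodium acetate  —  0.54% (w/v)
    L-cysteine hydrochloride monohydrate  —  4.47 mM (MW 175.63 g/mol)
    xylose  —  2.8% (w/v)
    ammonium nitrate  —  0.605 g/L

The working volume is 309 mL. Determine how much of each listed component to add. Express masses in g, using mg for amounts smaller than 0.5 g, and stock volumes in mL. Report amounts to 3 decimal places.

Target volume = 309 mL = 0.309 L.
sodium nitrate: 7.37 g/L × 0.309 L = 2.277 g
tetracycline: V = C2·V2/C1 = 6.52 µg/mL × 309 mL ÷ 3870 µg/mL = 0.521 mL
riboflavin: 1.13 mg/L × 0.309 L = 0.349 mg
sodium acetate: 0.54 g per 100 mL × 309 mL ÷ 100 = 1.669 g
L-cysteine hydrochloride monohydrate: 4.47 mmol/L × 175.63 mg/mmol × 0.309 L = 242.585 mg
xylose: 2.8 g per 100 mL × 309 mL ÷ 100 = 8.652 g
ammonium nitrate: 0.605 g/L × 0.309 L = 0.186945 g = 186.945 mg

sodium nitrate 2.277 g; tetracycline 0.521 mL; riboflavin 0.349 mg; sodium acetate 1.669 g; L-cysteine hydrochloride monohydrate 242.585 mg; xylose 8.652 g; ammonium nitrate 186.945 mg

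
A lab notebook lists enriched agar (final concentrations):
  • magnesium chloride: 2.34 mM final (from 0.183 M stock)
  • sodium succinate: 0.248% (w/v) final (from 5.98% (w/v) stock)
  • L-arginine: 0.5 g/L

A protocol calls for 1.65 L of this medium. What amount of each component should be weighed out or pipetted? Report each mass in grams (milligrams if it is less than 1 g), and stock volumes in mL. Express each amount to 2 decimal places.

Working volume: 1.65 L.
magnesium chloride: C1V1 = C2V2 → 2.34 mM × 1650 mL ÷ 183 mM = 21.10 mL
sodium succinate: dilute stock: 0.248% ÷ 5.98% × 1650 mL = 68.43 mL
L-arginine: 0.5 g/L × 1.65 L = 0.825 g = 825.00 mg

magnesium chloride 21.10 mL; sodium succinate 68.43 mL; L-arginine 825.00 mg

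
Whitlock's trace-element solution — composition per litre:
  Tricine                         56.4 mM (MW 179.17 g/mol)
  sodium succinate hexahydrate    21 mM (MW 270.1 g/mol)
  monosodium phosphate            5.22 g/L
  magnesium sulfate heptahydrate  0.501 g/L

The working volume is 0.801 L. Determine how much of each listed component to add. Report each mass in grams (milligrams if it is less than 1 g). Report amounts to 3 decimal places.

Scale factor relative to 1 L: 0.801.
Tricine: 56.4 mmol/L × 179.17 g/mol × 0.801 L ÷ 1000 = 8.094 g
sodium succinate hexahydrate: 21 mmol/L × 270.1 g/mol × 0.801 L ÷ 1000 = 4.543 g
monosodium phosphate: 5.22 g/L × 0.801 L = 4.181 g
magnesium sulfate heptahydrate: 0.501 g/L × 0.801 L = 0.401301 g = 401.301 mg

Tricine 8.094 g; sodium succinate hexahydrate 4.543 g; monosodium phosphate 4.181 g; magnesium sulfate heptahydrate 401.301 mg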